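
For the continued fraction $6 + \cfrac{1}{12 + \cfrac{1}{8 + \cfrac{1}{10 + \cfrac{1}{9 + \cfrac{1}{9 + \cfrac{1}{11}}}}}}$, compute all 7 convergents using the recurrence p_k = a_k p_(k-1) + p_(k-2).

6/1, 73/12, 590/97, 5973/982, 54347/8935, 495096/81397, 5500403/904302

Using the convergent recurrence p_i = a_i*p_{i-1} + p_{i-2}, q_i = a_i*q_{i-1} + q_{i-2} with p_{-2}=0, p_{-1}=1, q_{-2}=1, q_{-1}=0:
  i=0: a_0=6, p_0 = 6*1 + 0 = 6, q_0 = 6*0 + 1 = 1.
  i=1: a_1=12, p_1 = 12*6 + 1 = 73, q_1 = 12*1 + 0 = 12.
  i=2: a_2=8, p_2 = 8*73 + 6 = 590, q_2 = 8*12 + 1 = 97.
  i=3: a_3=10, p_3 = 10*590 + 73 = 5973, q_3 = 10*97 + 12 = 982.
  i=4: a_4=9, p_4 = 9*5973 + 590 = 54347, q_4 = 9*982 + 97 = 8935.
  i=5: a_5=9, p_5 = 9*54347 + 5973 = 495096, q_5 = 9*8935 + 982 = 81397.
  i=6: a_6=11, p_6 = 11*495096 + 54347 = 5500403, q_6 = 11*81397 + 8935 = 904302.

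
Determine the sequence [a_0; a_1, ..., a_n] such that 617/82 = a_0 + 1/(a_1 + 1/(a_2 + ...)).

Run the Euclidean algorithm on 617 and 82; the successive quotients are the partial quotients a_0, a_1, ... (each step inverts the fractional part left over by the previous one):
  617 = 7*82 + 43, so a_0 = 7.
  82 = 1*43 + 39, so a_1 = 1.
  43 = 1*39 + 4, so a_2 = 1.
  39 = 9*4 + 3, so a_3 = 9.
  4 = 1*3 + 1, so a_4 = 1.
  3 = 3*1 + 0, so a_5 = 3.
The remainder reaches 0 after 6 divisions, so the expansion has 6 partial quotients, read off in order.

[7; 1, 1, 9, 1, 3]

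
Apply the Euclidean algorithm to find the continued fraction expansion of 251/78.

Run the Euclidean algorithm on 251 and 78; the successive quotients are the partial quotients a_0, a_1, ... (each step inverts the fractional part left over by the previous one):
  251 = 3*78 + 17, so a_0 = 3.
  78 = 4*17 + 10, so a_1 = 4.
  17 = 1*10 + 7, so a_2 = 1.
  10 = 1*7 + 3, so a_3 = 1.
  7 = 2*3 + 1, so a_4 = 2.
  3 = 3*1 + 0, so a_5 = 3.
The remainder reaches 0 after 6 divisions, so the expansion has 6 partial quotients, read off in order.

[3; 4, 1, 1, 2, 3]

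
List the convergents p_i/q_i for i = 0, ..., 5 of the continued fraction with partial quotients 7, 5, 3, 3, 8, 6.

7/1, 36/5, 115/16, 381/53, 3163/440, 19359/2693

Using the convergent recurrence p_i = a_i*p_{i-1} + p_{i-2}, q_i = a_i*q_{i-1} + q_{i-2} with p_{-2}=0, p_{-1}=1, q_{-2}=1, q_{-1}=0:
  i=0: a_0=7, p_0 = 7*1 + 0 = 7, q_0 = 7*0 + 1 = 1.
  i=1: a_1=5, p_1 = 5*7 + 1 = 36, q_1 = 5*1 + 0 = 5.
  i=2: a_2=3, p_2 = 3*36 + 7 = 115, q_2 = 3*5 + 1 = 16.
  i=3: a_3=3, p_3 = 3*115 + 36 = 381, q_3 = 3*16 + 5 = 53.
  i=4: a_4=8, p_4 = 8*381 + 115 = 3163, q_4 = 8*53 + 16 = 440.
  i=5: a_5=6, p_5 = 6*3163 + 381 = 19359, q_5 = 6*440 + 53 = 2693.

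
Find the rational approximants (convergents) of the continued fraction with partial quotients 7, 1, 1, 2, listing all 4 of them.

Using the convergent recurrence p_i = a_i*p_{i-1} + p_{i-2}, q_i = a_i*q_{i-1} + q_{i-2} with p_{-2}=0, p_{-1}=1, q_{-2}=1, q_{-1}=0:
  i=0: a_0=7, p_0 = 7*1 + 0 = 7, q_0 = 7*0 + 1 = 1.
  i=1: a_1=1, p_1 = 1*7 + 1 = 8, q_1 = 1*1 + 0 = 1.
  i=2: a_2=1, p_2 = 1*8 + 7 = 15, q_2 = 1*1 + 1 = 2.
  i=3: a_3=2, p_3 = 2*15 + 8 = 38, q_3 = 2*2 + 1 = 5.

7/1, 8/1, 15/2, 38/5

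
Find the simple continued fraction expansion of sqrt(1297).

Write x_i = (sqrt(1297) + m_i)/d_i with (m_0, d_0) = (0, 1). a_0 = floor(sqrt(1297)) = 36, since 36^2 = 1296 <= 1297 < 1369 = 37^2.
Iterate m_{i+1} = d_i*a_i - m_i, d_{i+1} = (1297 - m_{i+1}^2)/d_i, a_{i+1} = floor((a_0 + m_{i+1})/d_{i+1}):
  m_1 = 1*36 - 0 = 36, d_1 = (1297 - 36^2)/1 = 1/1 = 1, a_1 = floor((36 + 36)/1) = 72.
  m_2 = 1*72 - 36 = 36, d_2 = (1297 - 36^2)/1 = 1/1 = 1: (m_2, d_2) = (m_1, d_1) = (36, 1), so from here the quotient a_1 repeats; the period length is 1.
Hence the expansion of sqrt(1297) is a_0 = 36 followed by the repeating block 72 (period 1).

[36; (72)]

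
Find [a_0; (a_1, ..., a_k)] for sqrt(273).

[16; (1, 1, 10, 1, 1, 32)]

Write x_i = (sqrt(273) + m_i)/d_i with (m_0, d_0) = (0, 1). a_0 = floor(sqrt(273)) = 16, since 16^2 = 256 <= 273 < 289 = 17^2.
Iterate m_{i+1} = d_i*a_i - m_i, d_{i+1} = (273 - m_{i+1}^2)/d_i, a_{i+1} = floor((a_0 + m_{i+1})/d_{i+1}):
  m_1 = 1*16 - 0 = 16, d_1 = (273 - 16^2)/1 = 17/1 = 17, a_1 = floor((16 + 16)/17) = 1.
  m_2 = 17*1 - 16 = 1, d_2 = (273 - 1^2)/17 = 272/17 = 16, a_2 = floor((16 + 1)/16) = 1.
  m_3 = 16*1 - 1 = 15, d_3 = (273 - 15^2)/16 = 48/16 = 3, a_3 = floor((16 + 15)/3) = 10.
  m_4 = 3*10 - 15 = 15, d_4 = (273 - 15^2)/3 = 48/3 = 16, a_4 = floor((16 + 15)/16) = 1.
  m_5 = 16*1 - 15 = 1, d_5 = (273 - 1^2)/16 = 272/16 = 17, a_5 = floor((16 + 1)/17) = 1.
  m_6 = 17*1 - 1 = 16, d_6 = (273 - 16^2)/17 = 17/17 = 1, a_6 = floor((16 + 16)/1) = 32.
  m_7 = 1*32 - 16 = 16, d_7 = (273 - 16^2)/1 = 17/1 = 17: (m_7, d_7) = (m_1, d_1) = (16, 17), so from here the quotients repeat a_1, ..., a_6; the period length is 6.
Hence the expansion of sqrt(273) is a_0 = 16 followed by the repeating block 1, 1, 10, 1, 1, 32 (period 6).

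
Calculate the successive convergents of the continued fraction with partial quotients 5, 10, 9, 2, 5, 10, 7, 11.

5/1, 51/10, 464/91, 979/192, 5359/1051, 54569/10702, 387342/75965, 4315331/846317

Using the convergent recurrence p_i = a_i*p_{i-1} + p_{i-2}, q_i = a_i*q_{i-1} + q_{i-2} with p_{-2}=0, p_{-1}=1, q_{-2}=1, q_{-1}=0:
  i=0: a_0=5, p_0 = 5*1 + 0 = 5, q_0 = 5*0 + 1 = 1.
  i=1: a_1=10, p_1 = 10*5 + 1 = 51, q_1 = 10*1 + 0 = 10.
  i=2: a_2=9, p_2 = 9*51 + 5 = 464, q_2 = 9*10 + 1 = 91.
  i=3: a_3=2, p_3 = 2*464 + 51 = 979, q_3 = 2*91 + 10 = 192.
  i=4: a_4=5, p_4 = 5*979 + 464 = 5359, q_4 = 5*192 + 91 = 1051.
  i=5: a_5=10, p_5 = 10*5359 + 979 = 54569, q_5 = 10*1051 + 192 = 10702.
  i=6: a_6=7, p_6 = 7*54569 + 5359 = 387342, q_6 = 7*10702 + 1051 = 75965.
  i=7: a_7=11, p_7 = 11*387342 + 54569 = 4315331, q_7 = 11*75965 + 10702 = 846317.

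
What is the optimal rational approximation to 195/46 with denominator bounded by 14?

55/13

Expand x = 195/46 as a continued fraction with the Euclidean algorithm:
  195 = 4*46 + 11, so a_0 = 4.
  46 = 4*11 + 2, so a_1 = 4.
  11 = 5*2 + 1, so a_2 = 5.
  2 = 2*1 + 0, so a_3 = 2.
so x = [4; 4, 5, 2].
Convergents (p_i = a_i*p_{i-1} + p_{i-2}, q_i = a_i*q_{i-1} + q_{i-2} with p_{-2}=0, p_{-1}=1, q_{-2}=1, q_{-1}=0), until the denominator exceeds 14:
  i=0: a_0=4, p_0 = 4*1 + 0 = 4, q_0 = 4*0 + 1 = 1.
  i=1: a_1=4, p_1 = 4*4 + 1 = 17, q_1 = 4*1 + 0 = 4.
  i=2: a_2=5, p_2 = 5*17 + 4 = 89, q_2 = 5*4 + 1 = 21.
q_2 = 21 > 14, so the last convergent with denominator <= 14 is p_1/q_1 = 17/4.
The closest fraction with denominator <= 14 is either p_1/q_1 or the intermediate fraction (k*p_1 + p_0)/(k*q_1 + q_0) with the largest k >= 1 whose denominator stays <= 14; these approach x as k grows, and every other convergent or intermediate fraction in range is farther away.
Largest k: floor((14 - q_0)/q_1) = floor((14 - 1)/4) = 3.
That gives (3*17 + 4)/(3*4 + 1) = 55/13.
Compare the errors: |x - 17/4| = |195*4 - 17*46|/(46*4) = 2/184, and |x - 55/13| = |195*13 - 55*46|/(46*13) = 5/598.
Cross-multiplying, 5*184 = 920 < 1196 = 2*598, so 5/598 is smaller: the intermediate fraction 55/13 is closer to x than 17/4.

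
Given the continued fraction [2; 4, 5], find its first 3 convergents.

Using the convergent recurrence p_i = a_i*p_{i-1} + p_{i-2}, q_i = a_i*q_{i-1} + q_{i-2} with p_{-2}=0, p_{-1}=1, q_{-2}=1, q_{-1}=0:
  i=0: a_0=2, p_0 = 2*1 + 0 = 2, q_0 = 2*0 + 1 = 1.
  i=1: a_1=4, p_1 = 4*2 + 1 = 9, q_1 = 4*1 + 0 = 4.
  i=2: a_2=5, p_2 = 5*9 + 2 = 47, q_2 = 5*4 + 1 = 21.

2/1, 9/4, 47/21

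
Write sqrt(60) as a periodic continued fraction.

[7; (1, 2, 1, 14)]

Write x_i = (sqrt(60) + m_i)/d_i with (m_0, d_0) = (0, 1). a_0 = floor(sqrt(60)) = 7, since 7^2 = 49 <= 60 < 64 = 8^2.
Iterate m_{i+1} = d_i*a_i - m_i, d_{i+1} = (60 - m_{i+1}^2)/d_i, a_{i+1} = floor((a_0 + m_{i+1})/d_{i+1}):
  m_1 = 1*7 - 0 = 7, d_1 = (60 - 7^2)/1 = 11/1 = 11, a_1 = floor((7 + 7)/11) = 1.
  m_2 = 11*1 - 7 = 4, d_2 = (60 - 4^2)/11 = 44/11 = 4, a_2 = floor((7 + 4)/4) = 2.
  m_3 = 4*2 - 4 = 4, d_3 = (60 - 4^2)/4 = 44/4 = 11, a_3 = floor((7 + 4)/11) = 1.
  m_4 = 11*1 - 4 = 7, d_4 = (60 - 7^2)/11 = 11/11 = 1, a_4 = floor((7 + 7)/1) = 14.
  m_5 = 1*14 - 7 = 7, d_5 = (60 - 7^2)/1 = 11/1 = 11: (m_5, d_5) = (m_1, d_1) = (7, 11), so from here the quotients repeat a_1, ..., a_4; the period length is 4.
Hence the expansion of sqrt(60) is a_0 = 7 followed by the repeating block 1, 2, 1, 14 (period 4).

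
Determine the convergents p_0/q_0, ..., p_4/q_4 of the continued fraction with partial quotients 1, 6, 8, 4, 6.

1/1, 7/6, 57/49, 235/202, 1467/1261

Using the convergent recurrence p_i = a_i*p_{i-1} + p_{i-2}, q_i = a_i*q_{i-1} + q_{i-2} with p_{-2}=0, p_{-1}=1, q_{-2}=1, q_{-1}=0:
  i=0: a_0=1, p_0 = 1*1 + 0 = 1, q_0 = 1*0 + 1 = 1.
  i=1: a_1=6, p_1 = 6*1 + 1 = 7, q_1 = 6*1 + 0 = 6.
  i=2: a_2=8, p_2 = 8*7 + 1 = 57, q_2 = 8*6 + 1 = 49.
  i=3: a_3=4, p_3 = 4*57 + 7 = 235, q_3 = 4*49 + 6 = 202.
  i=4: a_4=6, p_4 = 6*235 + 57 = 1467, q_4 = 6*202 + 49 = 1261.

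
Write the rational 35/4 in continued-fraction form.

[8; 1, 3]

Run the Euclidean algorithm on 35 and 4; the successive quotients are the partial quotients a_0, a_1, ... (each step inverts the fractional part left over by the previous one):
  35 = 8*4 + 3, so a_0 = 8.
  4 = 1*3 + 1, so a_1 = 1.
  3 = 3*1 + 0, so a_2 = 3.
The remainder reaches 0 after 3 divisions, so the expansion has 3 partial quotients, read off in order.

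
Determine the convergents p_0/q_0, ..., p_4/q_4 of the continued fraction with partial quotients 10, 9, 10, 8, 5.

10/1, 91/9, 920/91, 7451/737, 38175/3776

Using the convergent recurrence p_i = a_i*p_{i-1} + p_{i-2}, q_i = a_i*q_{i-1} + q_{i-2} with p_{-2}=0, p_{-1}=1, q_{-2}=1, q_{-1}=0:
  i=0: a_0=10, p_0 = 10*1 + 0 = 10, q_0 = 10*0 + 1 = 1.
  i=1: a_1=9, p_1 = 9*10 + 1 = 91, q_1 = 9*1 + 0 = 9.
  i=2: a_2=10, p_2 = 10*91 + 10 = 920, q_2 = 10*9 + 1 = 91.
  i=3: a_3=8, p_3 = 8*920 + 91 = 7451, q_3 = 8*91 + 9 = 737.
  i=4: a_4=5, p_4 = 5*7451 + 920 = 38175, q_4 = 5*737 + 91 = 3776.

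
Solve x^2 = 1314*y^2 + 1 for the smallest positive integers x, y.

(x, y) = (145, 4)

First expand sqrt(1314) as a continued fraction. With x_i = (sqrt(1314) + m_i)/d_i and (m_0, d_0) = (0, 1): a_0 = floor(sqrt(1314)) = 36, since 36^2 = 1296 <= 1314 < 1369 = 37^2.
Iterate m_{i+1} = d_i*a_i - m_i, d_{i+1} = (1314 - m_{i+1}^2)/d_i, a_{i+1} = floor((a_0 + m_{i+1})/d_{i+1}):
  m_1 = 1*36 - 0 = 36, d_1 = (1314 - 36^2)/1 = 18/1 = 18, a_1 = floor((36 + 36)/18) = 4.
  m_2 = 18*4 - 36 = 36, d_2 = (1314 - 36^2)/18 = 18/18 = 1, a_2 = floor((36 + 36)/1) = 72.
  m_3 = 1*72 - 36 = 36, d_3 = (1314 - 36^2)/1 = 18/1 = 18: (m_3, d_3) = (m_1, d_1) = (36, 18), so from here the quotients repeat a_1, a_2; the period length is 2.
So sqrt(1314) = [36; (4, 72)] with period length k = 2.
k is even, so the fundamental solution of x^2 - 1314y^2 = 1 is (p_{k-1}, q_{k-1}) = (p_1, q_1); compute convergents through index 1.
Convergents (p_i = a_i*p_{i-1} + p_{i-2}, q_i = a_i*q_{i-1} + q_{i-2} with p_{-2}=0, p_{-1}=1, q_{-2}=1, q_{-1}=0):
  i=0: a_0=36, p_0 = 36*1 + 0 = 36, q_0 = 36*0 + 1 = 1.
  i=1: a_1=4, p_1 = 4*36 + 1 = 145, q_1 = 4*1 + 0 = 4.
Check: 145^2 - 1314*4^2 = 21025 - 21024 = 1, so (x, y) = (145, 4) solves the equation, and by the theorem it is the least positive solution.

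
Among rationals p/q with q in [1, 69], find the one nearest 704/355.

117/59

Expand x = 704/355 as a continued fraction with the Euclidean algorithm:
  704 = 1*355 + 349, so a_0 = 1.
  355 = 1*349 + 6, so a_1 = 1.
  349 = 58*6 + 1, so a_2 = 58.
  6 = 6*1 + 0, so a_3 = 6.
so x = [1; 1, 58, 6].
Convergents (p_i = a_i*p_{i-1} + p_{i-2}, q_i = a_i*q_{i-1} + q_{i-2} with p_{-2}=0, p_{-1}=1, q_{-2}=1, q_{-1}=0), until the denominator exceeds 69:
  i=0: a_0=1, p_0 = 1*1 + 0 = 1, q_0 = 1*0 + 1 = 1.
  i=1: a_1=1, p_1 = 1*1 + 1 = 2, q_1 = 1*1 + 0 = 1.
  i=2: a_2=58, p_2 = 58*2 + 1 = 117, q_2 = 58*1 + 1 = 59.
  i=3: a_3=6, p_3 = 6*117 + 2 = 704, q_3 = 6*59 + 1 = 355.
q_3 = 355 > 69, so the last convergent with denominator <= 69 is p_2/q_2 = 117/59.
The closest fraction with denominator <= 69 is either p_2/q_2 or the intermediate fraction (k*p_2 + p_1)/(k*q_2 + q_1) with the largest k >= 1 whose denominator stays <= 69; these approach x as k grows, and every other convergent or intermediate fraction in range is farther away.
Largest k: floor((69 - q_1)/q_2) = floor((69 - 1)/59) = 1.
That gives (1*117 + 2)/(1*59 + 1) = 119/60.
Compare the errors: |x - 117/59| = |704*59 - 117*355|/(355*59) = 1/20945, and |x - 119/60| = |704*60 - 119*355|/(355*60) = 5/21300.
Cross-multiplying, 1*21300 = 21300 < 104725 = 5*20945, so 1/20945 is smaller: the convergent 117/59 is closer to x than 119/60.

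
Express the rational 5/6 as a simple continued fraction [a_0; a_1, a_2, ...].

[0; 1, 5]

Run the Euclidean algorithm on 5 and 6; the successive quotients are the partial quotients a_0, a_1, ... (each step inverts the fractional part left over by the previous one):
  5 = 0*6 + 5, so a_0 = 0.
  6 = 1*5 + 1, so a_1 = 1.
  5 = 5*1 + 0, so a_2 = 5.
The remainder reaches 0 after 3 divisions, so the expansion has 3 partial quotients, read off in order.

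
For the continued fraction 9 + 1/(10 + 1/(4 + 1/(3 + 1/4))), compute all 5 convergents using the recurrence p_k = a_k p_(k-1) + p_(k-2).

9/1, 91/10, 373/41, 1210/133, 5213/573

Using the convergent recurrence p_i = a_i*p_{i-1} + p_{i-2}, q_i = a_i*q_{i-1} + q_{i-2} with p_{-2}=0, p_{-1}=1, q_{-2}=1, q_{-1}=0:
  i=0: a_0=9, p_0 = 9*1 + 0 = 9, q_0 = 9*0 + 1 = 1.
  i=1: a_1=10, p_1 = 10*9 + 1 = 91, q_1 = 10*1 + 0 = 10.
  i=2: a_2=4, p_2 = 4*91 + 9 = 373, q_2 = 4*10 + 1 = 41.
  i=3: a_3=3, p_3 = 3*373 + 91 = 1210, q_3 = 3*41 + 10 = 133.
  i=4: a_4=4, p_4 = 4*1210 + 373 = 5213, q_4 = 4*133 + 41 = 573.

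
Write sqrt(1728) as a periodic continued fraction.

Write x_i = (sqrt(1728) + m_i)/d_i with (m_0, d_0) = (0, 1). a_0 = floor(sqrt(1728)) = 41, since 41^2 = 1681 <= 1728 < 1764 = 42^2.
Iterate m_{i+1} = d_i*a_i - m_i, d_{i+1} = (1728 - m_{i+1}^2)/d_i, a_{i+1} = floor((a_0 + m_{i+1})/d_{i+1}):
  m_1 = 1*41 - 0 = 41, d_1 = (1728 - 41^2)/1 = 47/1 = 47, a_1 = floor((41 + 41)/47) = 1.
  m_2 = 47*1 - 41 = 6, d_2 = (1728 - 6^2)/47 = 1692/47 = 36, a_2 = floor((41 + 6)/36) = 1.
  m_3 = 36*1 - 6 = 30, d_3 = (1728 - 30^2)/36 = 828/36 = 23, a_3 = floor((41 + 30)/23) = 3.
  m_4 = 23*3 - 30 = 39, d_4 = (1728 - 39^2)/23 = 207/23 = 9, a_4 = floor((41 + 39)/9) = 8.
  m_5 = 9*8 - 39 = 33, d_5 = (1728 - 33^2)/9 = 639/9 = 71, a_5 = floor((41 + 33)/71) = 1.
  m_6 = 71*1 - 33 = 38, d_6 = (1728 - 38^2)/71 = 284/71 = 4, a_6 = floor((41 + 38)/4) = 19.
  m_7 = 4*19 - 38 = 38, d_7 = (1728 - 38^2)/4 = 284/4 = 71, a_7 = floor((41 + 38)/71) = 1.
  m_8 = 71*1 - 38 = 33, d_8 = (1728 - 33^2)/71 = 639/71 = 9, a_8 = floor((41 + 33)/9) = 8.
  m_9 = 9*8 - 33 = 39, d_9 = (1728 - 39^2)/9 = 207/9 = 23, a_9 = floor((41 + 39)/23) = 3.
  m_10 = 23*3 - 39 = 30, d_10 = (1728 - 30^2)/23 = 828/23 = 36, a_10 = floor((41 + 30)/36) = 1.
  m_11 = 36*1 - 30 = 6, d_11 = (1728 - 6^2)/36 = 1692/36 = 47, a_11 = floor((41 + 6)/47) = 1.
  m_12 = 47*1 - 6 = 41, d_12 = (1728 - 41^2)/47 = 47/47 = 1, a_12 = floor((41 + 41)/1) = 82.
  m_13 = 1*82 - 41 = 41, d_13 = (1728 - 41^2)/1 = 47/1 = 47: (m_13, d_13) = (m_1, d_1) = (41, 47), so from here the quotients repeat a_1, ..., a_12; the period length is 12.
Hence the expansion of sqrt(1728) is a_0 = 41 followed by the repeating block 1, 1, 3, 8, 1, 19, 1, 8, 3, 1, 1, 82 (period 12).

[41; (1, 1, 3, 8, 1, 19, 1, 8, 3, 1, 1, 82)]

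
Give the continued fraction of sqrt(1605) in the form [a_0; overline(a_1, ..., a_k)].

Write x_i = (sqrt(1605) + m_i)/d_i with (m_0, d_0) = (0, 1). a_0 = floor(sqrt(1605)) = 40, since 40^2 = 1600 <= 1605 < 1681 = 41^2.
Iterate m_{i+1} = d_i*a_i - m_i, d_{i+1} = (1605 - m_{i+1}^2)/d_i, a_{i+1} = floor((a_0 + m_{i+1})/d_{i+1}):
  m_1 = 1*40 - 0 = 40, d_1 = (1605 - 40^2)/1 = 5/1 = 5, a_1 = floor((40 + 40)/5) = 16.
  m_2 = 5*16 - 40 = 40, d_2 = (1605 - 40^2)/5 = 5/5 = 1, a_2 = floor((40 + 40)/1) = 80.
  m_3 = 1*80 - 40 = 40, d_3 = (1605 - 40^2)/1 = 5/1 = 5: (m_3, d_3) = (m_1, d_1) = (40, 5), so from here the quotients repeat a_1, a_2; the period length is 2.
Hence the expansion of sqrt(1605) is a_0 = 40 followed by the repeating block 16, 80 (period 2).

[40; overline(16, 80)]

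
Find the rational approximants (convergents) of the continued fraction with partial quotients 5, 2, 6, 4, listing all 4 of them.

5/1, 11/2, 71/13, 295/54

Using the convergent recurrence p_i = a_i*p_{i-1} + p_{i-2}, q_i = a_i*q_{i-1} + q_{i-2} with p_{-2}=0, p_{-1}=1, q_{-2}=1, q_{-1}=0:
  i=0: a_0=5, p_0 = 5*1 + 0 = 5, q_0 = 5*0 + 1 = 1.
  i=1: a_1=2, p_1 = 2*5 + 1 = 11, q_1 = 2*1 + 0 = 2.
  i=2: a_2=6, p_2 = 6*11 + 5 = 71, q_2 = 6*2 + 1 = 13.
  i=3: a_3=4, p_3 = 4*71 + 11 = 295, q_3 = 4*13 + 2 = 54.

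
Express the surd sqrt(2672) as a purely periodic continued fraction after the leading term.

[51; (1, 2, 4, 6, 4, 2, 1, 102)]

Write x_i = (sqrt(2672) + m_i)/d_i with (m_0, d_0) = (0, 1). a_0 = floor(sqrt(2672)) = 51, since 51^2 = 2601 <= 2672 < 2704 = 52^2.
Iterate m_{i+1} = d_i*a_i - m_i, d_{i+1} = (2672 - m_{i+1}^2)/d_i, a_{i+1} = floor((a_0 + m_{i+1})/d_{i+1}):
  m_1 = 1*51 - 0 = 51, d_1 = (2672 - 51^2)/1 = 71/1 = 71, a_1 = floor((51 + 51)/71) = 1.
  m_2 = 71*1 - 51 = 20, d_2 = (2672 - 20^2)/71 = 2272/71 = 32, a_2 = floor((51 + 20)/32) = 2.
  m_3 = 32*2 - 20 = 44, d_3 = (2672 - 44^2)/32 = 736/32 = 23, a_3 = floor((51 + 44)/23) = 4.
  m_4 = 23*4 - 44 = 48, d_4 = (2672 - 48^2)/23 = 368/23 = 16, a_4 = floor((51 + 48)/16) = 6.
  m_5 = 16*6 - 48 = 48, d_5 = (2672 - 48^2)/16 = 368/16 = 23, a_5 = floor((51 + 48)/23) = 4.
  m_6 = 23*4 - 48 = 44, d_6 = (2672 - 44^2)/23 = 736/23 = 32, a_6 = floor((51 + 44)/32) = 2.
  m_7 = 32*2 - 44 = 20, d_7 = (2672 - 20^2)/32 = 2272/32 = 71, a_7 = floor((51 + 20)/71) = 1.
  m_8 = 71*1 - 20 = 51, d_8 = (2672 - 51^2)/71 = 71/71 = 1, a_8 = floor((51 + 51)/1) = 102.
  m_9 = 1*102 - 51 = 51, d_9 = (2672 - 51^2)/1 = 71/1 = 71: (m_9, d_9) = (m_1, d_1) = (51, 71), so from here the quotients repeat a_1, ..., a_8; the period length is 8.
Hence the expansion of sqrt(2672) is a_0 = 51 followed by the repeating block 1, 2, 4, 6, 4, 2, 1, 102 (period 8).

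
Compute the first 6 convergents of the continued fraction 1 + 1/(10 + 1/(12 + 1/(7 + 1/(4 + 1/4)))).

1/1, 11/10, 133/121, 942/857, 3901/3549, 16546/15053

Using the convergent recurrence p_i = a_i*p_{i-1} + p_{i-2}, q_i = a_i*q_{i-1} + q_{i-2} with p_{-2}=0, p_{-1}=1, q_{-2}=1, q_{-1}=0:
  i=0: a_0=1, p_0 = 1*1 + 0 = 1, q_0 = 1*0 + 1 = 1.
  i=1: a_1=10, p_1 = 10*1 + 1 = 11, q_1 = 10*1 + 0 = 10.
  i=2: a_2=12, p_2 = 12*11 + 1 = 133, q_2 = 12*10 + 1 = 121.
  i=3: a_3=7, p_3 = 7*133 + 11 = 942, q_3 = 7*121 + 10 = 857.
  i=4: a_4=4, p_4 = 4*942 + 133 = 3901, q_4 = 4*857 + 121 = 3549.
  i=5: a_5=4, p_5 = 4*3901 + 942 = 16546, q_5 = 4*3549 + 857 = 15053.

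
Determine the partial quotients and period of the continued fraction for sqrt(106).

Write x_i = (sqrt(106) + m_i)/d_i with (m_0, d_0) = (0, 1). a_0 = floor(sqrt(106)) = 10, since 10^2 = 100 <= 106 < 121 = 11^2.
Iterate m_{i+1} = d_i*a_i - m_i, d_{i+1} = (106 - m_{i+1}^2)/d_i, a_{i+1} = floor((a_0 + m_{i+1})/d_{i+1}):
  m_1 = 1*10 - 0 = 10, d_1 = (106 - 10^2)/1 = 6/1 = 6, a_1 = floor((10 + 10)/6) = 3.
  m_2 = 6*3 - 10 = 8, d_2 = (106 - 8^2)/6 = 42/6 = 7, a_2 = floor((10 + 8)/7) = 2.
  m_3 = 7*2 - 8 = 6, d_3 = (106 - 6^2)/7 = 70/7 = 10, a_3 = floor((10 + 6)/10) = 1.
  m_4 = 10*1 - 6 = 4, d_4 = (106 - 4^2)/10 = 90/10 = 9, a_4 = floor((10 + 4)/9) = 1.
  m_5 = 9*1 - 4 = 5, d_5 = (106 - 5^2)/9 = 81/9 = 9, a_5 = floor((10 + 5)/9) = 1.
  m_6 = 9*1 - 5 = 4, d_6 = (106 - 4^2)/9 = 90/9 = 10, a_6 = floor((10 + 4)/10) = 1.
  m_7 = 10*1 - 4 = 6, d_7 = (106 - 6^2)/10 = 70/10 = 7, a_7 = floor((10 + 6)/7) = 2.
  m_8 = 7*2 - 6 = 8, d_8 = (106 - 8^2)/7 = 42/7 = 6, a_8 = floor((10 + 8)/6) = 3.
  m_9 = 6*3 - 8 = 10, d_9 = (106 - 10^2)/6 = 6/6 = 1, a_9 = floor((10 + 10)/1) = 20.
  m_10 = 1*20 - 10 = 10, d_10 = (106 - 10^2)/1 = 6/1 = 6: (m_10, d_10) = (m_1, d_1) = (10, 6), so from here the quotients repeat a_1, ..., a_9; the period length is 9.
Hence the expansion of sqrt(106) is a_0 = 10 followed by the repeating block 3, 2, 1, 1, 1, 1, 2, 3, 20 (period 9).

[10; (3, 2, 1, 1, 1, 1, 2, 3, 20)]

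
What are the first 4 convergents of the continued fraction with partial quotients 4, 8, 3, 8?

Using the convergent recurrence p_i = a_i*p_{i-1} + p_{i-2}, q_i = a_i*q_{i-1} + q_{i-2} with p_{-2}=0, p_{-1}=1, q_{-2}=1, q_{-1}=0:
  i=0: a_0=4, p_0 = 4*1 + 0 = 4, q_0 = 4*0 + 1 = 1.
  i=1: a_1=8, p_1 = 8*4 + 1 = 33, q_1 = 8*1 + 0 = 8.
  i=2: a_2=3, p_2 = 3*33 + 4 = 103, q_2 = 3*8 + 1 = 25.
  i=3: a_3=8, p_3 = 8*103 + 33 = 857, q_3 = 8*25 + 8 = 208.

4/1, 33/8, 103/25, 857/208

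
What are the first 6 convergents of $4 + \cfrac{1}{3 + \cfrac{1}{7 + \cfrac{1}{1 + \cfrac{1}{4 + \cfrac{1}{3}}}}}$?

Using the convergent recurrence p_i = a_i*p_{i-1} + p_{i-2}, q_i = a_i*q_{i-1} + q_{i-2} with p_{-2}=0, p_{-1}=1, q_{-2}=1, q_{-1}=0:
  i=0: a_0=4, p_0 = 4*1 + 0 = 4, q_0 = 4*0 + 1 = 1.
  i=1: a_1=3, p_1 = 3*4 + 1 = 13, q_1 = 3*1 + 0 = 3.
  i=2: a_2=7, p_2 = 7*13 + 4 = 95, q_2 = 7*3 + 1 = 22.
  i=3: a_3=1, p_3 = 1*95 + 13 = 108, q_3 = 1*22 + 3 = 25.
  i=4: a_4=4, p_4 = 4*108 + 95 = 527, q_4 = 4*25 + 22 = 122.
  i=5: a_5=3, p_5 = 3*527 + 108 = 1689, q_5 = 3*122 + 25 = 391.

4/1, 13/3, 95/22, 108/25, 527/122, 1689/391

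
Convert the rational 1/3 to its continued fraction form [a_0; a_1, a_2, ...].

[0; 3]

Run the Euclidean algorithm on 1 and 3; the successive quotients are the partial quotients a_0, a_1, ... (each step inverts the fractional part left over by the previous one):
  1 = 0*3 + 1, so a_0 = 0.
  3 = 3*1 + 0, so a_1 = 3.
The remainder reaches 0 after 2 divisions, so the expansion has 2 partial quotients, read off in order.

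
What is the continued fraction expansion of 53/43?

[1; 4, 3, 3]

Run the Euclidean algorithm on 53 and 43; the successive quotients are the partial quotients a_0, a_1, ... (each step inverts the fractional part left over by the previous one):
  53 = 1*43 + 10, so a_0 = 1.
  43 = 4*10 + 3, so a_1 = 4.
  10 = 3*3 + 1, so a_2 = 3.
  3 = 3*1 + 0, so a_3 = 3.
The remainder reaches 0 after 4 divisions, so the expansion has 4 partial quotients, read off in order.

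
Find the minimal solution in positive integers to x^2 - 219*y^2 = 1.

(x, y) = (74, 5)

First expand sqrt(219) as a continued fraction. With x_i = (sqrt(219) + m_i)/d_i and (m_0, d_0) = (0, 1): a_0 = floor(sqrt(219)) = 14, since 14^2 = 196 <= 219 < 225 = 15^2.
Iterate m_{i+1} = d_i*a_i - m_i, d_{i+1} = (219 - m_{i+1}^2)/d_i, a_{i+1} = floor((a_0 + m_{i+1})/d_{i+1}):
  m_1 = 1*14 - 0 = 14, d_1 = (219 - 14^2)/1 = 23/1 = 23, a_1 = floor((14 + 14)/23) = 1.
  m_2 = 23*1 - 14 = 9, d_2 = (219 - 9^2)/23 = 138/23 = 6, a_2 = floor((14 + 9)/6) = 3.
  m_3 = 6*3 - 9 = 9, d_3 = (219 - 9^2)/6 = 138/6 = 23, a_3 = floor((14 + 9)/23) = 1.
  m_4 = 23*1 - 9 = 14, d_4 = (219 - 14^2)/23 = 23/23 = 1, a_4 = floor((14 + 14)/1) = 28.
  m_5 = 1*28 - 14 = 14, d_5 = (219 - 14^2)/1 = 23/1 = 23: (m_5, d_5) = (m_1, d_1) = (14, 23), so from here the quotients repeat a_1, ..., a_4; the period length is 4.
So sqrt(219) = [14; (1, 3, 1, 28)] with period length k = 4.
k is even, so the fundamental solution of x^2 - 219y^2 = 1 is (p_{k-1}, q_{k-1}) = (p_3, q_3); compute convergents through index 3.
Convergents (p_i = a_i*p_{i-1} + p_{i-2}, q_i = a_i*q_{i-1} + q_{i-2} with p_{-2}=0, p_{-1}=1, q_{-2}=1, q_{-1}=0):
  i=0: a_0=14, p_0 = 14*1 + 0 = 14, q_0 = 14*0 + 1 = 1.
  i=1: a_1=1, p_1 = 1*14 + 1 = 15, q_1 = 1*1 + 0 = 1.
  i=2: a_2=3, p_2 = 3*15 + 14 = 59, q_2 = 3*1 + 1 = 4.
  i=3: a_3=1, p_3 = 1*59 + 15 = 74, q_3 = 1*4 + 1 = 5.
Check: 74^2 - 219*5^2 = 5476 - 5475 = 1, so (x, y) = (74, 5) solves the equation, and by the theorem it is the least positive solution.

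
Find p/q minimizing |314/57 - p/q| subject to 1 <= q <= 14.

11/2

Expand x = 314/57 as a continued fraction with the Euclidean algorithm:
  314 = 5*57 + 29, so a_0 = 5.
  57 = 1*29 + 28, so a_1 = 1.
  29 = 1*28 + 1, so a_2 = 1.
  28 = 28*1 + 0, so a_3 = 28.
so x = [5; 1, 1, 28].
Convergents (p_i = a_i*p_{i-1} + p_{i-2}, q_i = a_i*q_{i-1} + q_{i-2} with p_{-2}=0, p_{-1}=1, q_{-2}=1, q_{-1}=0), until the denominator exceeds 14:
  i=0: a_0=5, p_0 = 5*1 + 0 = 5, q_0 = 5*0 + 1 = 1.
  i=1: a_1=1, p_1 = 1*5 + 1 = 6, q_1 = 1*1 + 0 = 1.
  i=2: a_2=1, p_2 = 1*6 + 5 = 11, q_2 = 1*1 + 1 = 2.
  i=3: a_3=28, p_3 = 28*11 + 6 = 314, q_3 = 28*2 + 1 = 57.
q_3 = 57 > 14, so the last convergent with denominator <= 14 is p_2/q_2 = 11/2.
The closest fraction with denominator <= 14 is either p_2/q_2 or the intermediate fraction (k*p_2 + p_1)/(k*q_2 + q_1) with the largest k >= 1 whose denominator stays <= 14; these approach x as k grows, and every other convergent or intermediate fraction in range is farther away.
Largest k: floor((14 - q_1)/q_2) = floor((14 - 1)/2) = 6.
That gives (6*11 + 6)/(6*2 + 1) = 72/13.
Compare the errors: |x - 11/2| = |314*2 - 11*57|/(57*2) = 1/114, and |x - 72/13| = |314*13 - 72*57|/(57*13) = 22/741.
Cross-multiplying, 1*741 = 741 < 2508 = 22*114, so 1/114 is smaller: the convergent 11/2 is closer to x than 72/13.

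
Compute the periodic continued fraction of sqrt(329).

Write x_i = (sqrt(329) + m_i)/d_i with (m_0, d_0) = (0, 1). a_0 = floor(sqrt(329)) = 18, since 18^2 = 324 <= 329 < 361 = 19^2.
Iterate m_{i+1} = d_i*a_i - m_i, d_{i+1} = (329 - m_{i+1}^2)/d_i, a_{i+1} = floor((a_0 + m_{i+1})/d_{i+1}):
  m_1 = 1*18 - 0 = 18, d_1 = (329 - 18^2)/1 = 5/1 = 5, a_1 = floor((18 + 18)/5) = 7.
  m_2 = 5*7 - 18 = 17, d_2 = (329 - 17^2)/5 = 40/5 = 8, a_2 = floor((18 + 17)/8) = 4.
  m_3 = 8*4 - 17 = 15, d_3 = (329 - 15^2)/8 = 104/8 = 13, a_3 = floor((18 + 15)/13) = 2.
  m_4 = 13*2 - 15 = 11, d_4 = (329 - 11^2)/13 = 208/13 = 16, a_4 = floor((18 + 11)/16) = 1.
  m_5 = 16*1 - 11 = 5, d_5 = (329 - 5^2)/16 = 304/16 = 19, a_5 = floor((18 + 5)/19) = 1.
  m_6 = 19*1 - 5 = 14, d_6 = (329 - 14^2)/19 = 133/19 = 7, a_6 = floor((18 + 14)/7) = 4.
  m_7 = 7*4 - 14 = 14, d_7 = (329 - 14^2)/7 = 133/7 = 19, a_7 = floor((18 + 14)/19) = 1.
  m_8 = 19*1 - 14 = 5, d_8 = (329 - 5^2)/19 = 304/19 = 16, a_8 = floor((18 + 5)/16) = 1.
  m_9 = 16*1 - 5 = 11, d_9 = (329 - 11^2)/16 = 208/16 = 13, a_9 = floor((18 + 11)/13) = 2.
  m_10 = 13*2 - 11 = 15, d_10 = (329 - 15^2)/13 = 104/13 = 8, a_10 = floor((18 + 15)/8) = 4.
  m_11 = 8*4 - 15 = 17, d_11 = (329 - 17^2)/8 = 40/8 = 5, a_11 = floor((18 + 17)/5) = 7.
  m_12 = 5*7 - 17 = 18, d_12 = (329 - 18^2)/5 = 5/5 = 1, a_12 = floor((18 + 18)/1) = 36.
  m_13 = 1*36 - 18 = 18, d_13 = (329 - 18^2)/1 = 5/1 = 5: (m_13, d_13) = (m_1, d_1) = (18, 5), so from here the quotients repeat a_1, ..., a_12; the period length is 12.
Hence the expansion of sqrt(329) is a_0 = 18 followed by the repeating block 7, 4, 2, 1, 1, 4, 1, 1, 2, 4, 7, 36 (period 12).

[18; (7, 4, 2, 1, 1, 4, 1, 1, 2, 4, 7, 36)]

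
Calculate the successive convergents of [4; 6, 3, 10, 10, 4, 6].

Using the convergent recurrence p_i = a_i*p_{i-1} + p_{i-2}, q_i = a_i*q_{i-1} + q_{i-2} with p_{-2}=0, p_{-1}=1, q_{-2}=1, q_{-1}=0:
  i=0: a_0=4, p_0 = 4*1 + 0 = 4, q_0 = 4*0 + 1 = 1.
  i=1: a_1=6, p_1 = 6*4 + 1 = 25, q_1 = 6*1 + 0 = 6.
  i=2: a_2=3, p_2 = 3*25 + 4 = 79, q_2 = 3*6 + 1 = 19.
  i=3: a_3=10, p_3 = 10*79 + 25 = 815, q_3 = 10*19 + 6 = 196.
  i=4: a_4=10, p_4 = 10*815 + 79 = 8229, q_4 = 10*196 + 19 = 1979.
  i=5: a_5=4, p_5 = 4*8229 + 815 = 33731, q_5 = 4*1979 + 196 = 8112.
  i=6: a_6=6, p_6 = 6*33731 + 8229 = 210615, q_6 = 6*8112 + 1979 = 50651.

4/1, 25/6, 79/19, 815/196, 8229/1979, 33731/8112, 210615/50651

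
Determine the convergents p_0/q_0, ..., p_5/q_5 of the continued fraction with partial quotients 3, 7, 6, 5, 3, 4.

Using the convergent recurrence p_i = a_i*p_{i-1} + p_{i-2}, q_i = a_i*q_{i-1} + q_{i-2} with p_{-2}=0, p_{-1}=1, q_{-2}=1, q_{-1}=0:
  i=0: a_0=3, p_0 = 3*1 + 0 = 3, q_0 = 3*0 + 1 = 1.
  i=1: a_1=7, p_1 = 7*3 + 1 = 22, q_1 = 7*1 + 0 = 7.
  i=2: a_2=6, p_2 = 6*22 + 3 = 135, q_2 = 6*7 + 1 = 43.
  i=3: a_3=5, p_3 = 5*135 + 22 = 697, q_3 = 5*43 + 7 = 222.
  i=4: a_4=3, p_4 = 3*697 + 135 = 2226, q_4 = 3*222 + 43 = 709.
  i=5: a_5=4, p_5 = 4*2226 + 697 = 9601, q_5 = 4*709 + 222 = 3058.

3/1, 22/7, 135/43, 697/222, 2226/709, 9601/3058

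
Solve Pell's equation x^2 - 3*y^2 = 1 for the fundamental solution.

(x, y) = (2, 1)

First expand sqrt(3) as a continued fraction. With x_i = (sqrt(3) + m_i)/d_i and (m_0, d_0) = (0, 1): a_0 = floor(sqrt(3)) = 1, since 1^2 = 1 <= 3 < 4 = 2^2.
Iterate m_{i+1} = d_i*a_i - m_i, d_{i+1} = (3 - m_{i+1}^2)/d_i, a_{i+1} = floor((a_0 + m_{i+1})/d_{i+1}):
  m_1 = 1*1 - 0 = 1, d_1 = (3 - 1^2)/1 = 2/1 = 2, a_1 = floor((1 + 1)/2) = 1.
  m_2 = 2*1 - 1 = 1, d_2 = (3 - 1^2)/2 = 2/2 = 1, a_2 = floor((1 + 1)/1) = 2.
  m_3 = 1*2 - 1 = 1, d_3 = (3 - 1^2)/1 = 2/1 = 2: (m_3, d_3) = (m_1, d_1) = (1, 2), so from here the quotients repeat a_1, a_2; the period length is 2.
So sqrt(3) = [1; (1, 2)] with period length k = 2.
k is even, so the fundamental solution of x^2 - 3y^2 = 1 is (p_{k-1}, q_{k-1}) = (p_1, q_1); compute convergents through index 1.
Convergents (p_i = a_i*p_{i-1} + p_{i-2}, q_i = a_i*q_{i-1} + q_{i-2} with p_{-2}=0, p_{-1}=1, q_{-2}=1, q_{-1}=0):
  i=0: a_0=1, p_0 = 1*1 + 0 = 1, q_0 = 1*0 + 1 = 1.
  i=1: a_1=1, p_1 = 1*1 + 1 = 2, q_1 = 1*1 + 0 = 1.
Check: 2^2 - 3*1^2 = 4 - 3 = 1, so (x, y) = (2, 1) solves the equation, and by the theorem it is the least positive solution.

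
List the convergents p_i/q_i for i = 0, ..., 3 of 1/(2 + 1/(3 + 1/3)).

Using the convergent recurrence p_i = a_i*p_{i-1} + p_{i-2}, q_i = a_i*q_{i-1} + q_{i-2} with p_{-2}=0, p_{-1}=1, q_{-2}=1, q_{-1}=0:
  i=0: a_0=0, p_0 = 0*1 + 0 = 0, q_0 = 0*0 + 1 = 1.
  i=1: a_1=2, p_1 = 2*0 + 1 = 1, q_1 = 2*1 + 0 = 2.
  i=2: a_2=3, p_2 = 3*1 + 0 = 3, q_2 = 3*2 + 1 = 7.
  i=3: a_3=3, p_3 = 3*3 + 1 = 10, q_3 = 3*7 + 2 = 23.

0/1, 1/2, 3/7, 10/23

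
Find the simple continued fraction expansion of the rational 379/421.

Run the Euclidean algorithm on 379 and 421; the successive quotients are the partial quotients a_0, a_1, ... (each step inverts the fractional part left over by the previous one):
  379 = 0*421 + 379, so a_0 = 0.
  421 = 1*379 + 42, so a_1 = 1.
  379 = 9*42 + 1, so a_2 = 9.
  42 = 42*1 + 0, so a_3 = 42.
The remainder reaches 0 after 4 divisions, so the expansion has 4 partial quotients, read off in order.

[0; 1, 9, 42]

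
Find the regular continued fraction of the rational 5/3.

Run the Euclidean algorithm on 5 and 3; the successive quotients are the partial quotients a_0, a_1, ... (each step inverts the fractional part left over by the previous one):
  5 = 1*3 + 2, so a_0 = 1.
  3 = 1*2 + 1, so a_1 = 1.
  2 = 2*1 + 0, so a_2 = 2.
The remainder reaches 0 after 3 divisions, so the expansion has 3 partial quotients, read off in order.

[1; 1, 2]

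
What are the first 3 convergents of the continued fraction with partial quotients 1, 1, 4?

Using the convergent recurrence p_i = a_i*p_{i-1} + p_{i-2}, q_i = a_i*q_{i-1} + q_{i-2} with p_{-2}=0, p_{-1}=1, q_{-2}=1, q_{-1}=0:
  i=0: a_0=1, p_0 = 1*1 + 0 = 1, q_0 = 1*0 + 1 = 1.
  i=1: a_1=1, p_1 = 1*1 + 1 = 2, q_1 = 1*1 + 0 = 1.
  i=2: a_2=4, p_2 = 4*2 + 1 = 9, q_2 = 4*1 + 1 = 5.

1/1, 2/1, 9/5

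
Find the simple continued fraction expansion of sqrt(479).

Write x_i = (sqrt(479) + m_i)/d_i with (m_0, d_0) = (0, 1). a_0 = floor(sqrt(479)) = 21, since 21^2 = 441 <= 479 < 484 = 22^2.
Iterate m_{i+1} = d_i*a_i - m_i, d_{i+1} = (479 - m_{i+1}^2)/d_i, a_{i+1} = floor((a_0 + m_{i+1})/d_{i+1}):
  m_1 = 1*21 - 0 = 21, d_1 = (479 - 21^2)/1 = 38/1 = 38, a_1 = floor((21 + 21)/38) = 1.
  m_2 = 38*1 - 21 = 17, d_2 = (479 - 17^2)/38 = 190/38 = 5, a_2 = floor((21 + 17)/5) = 7.
  m_3 = 5*7 - 17 = 18, d_3 = (479 - 18^2)/5 = 155/5 = 31, a_3 = floor((21 + 18)/31) = 1.
  m_4 = 31*1 - 18 = 13, d_4 = (479 - 13^2)/31 = 310/31 = 10, a_4 = floor((21 + 13)/10) = 3.
  m_5 = 10*3 - 13 = 17, d_5 = (479 - 17^2)/10 = 190/10 = 19, a_5 = floor((21 + 17)/19) = 2.
  m_6 = 19*2 - 17 = 21, d_6 = (479 - 21^2)/19 = 38/19 = 2, a_6 = floor((21 + 21)/2) = 21.
  m_7 = 2*21 - 21 = 21, d_7 = (479 - 21^2)/2 = 38/2 = 19, a_7 = floor((21 + 21)/19) = 2.
  m_8 = 19*2 - 21 = 17, d_8 = (479 - 17^2)/19 = 190/19 = 10, a_8 = floor((21 + 17)/10) = 3.
  m_9 = 10*3 - 17 = 13, d_9 = (479 - 13^2)/10 = 310/10 = 31, a_9 = floor((21 + 13)/31) = 1.
  m_10 = 31*1 - 13 = 18, d_10 = (479 - 18^2)/31 = 155/31 = 5, a_10 = floor((21 + 18)/5) = 7.
  m_11 = 5*7 - 18 = 17, d_11 = (479 - 17^2)/5 = 190/5 = 38, a_11 = floor((21 + 17)/38) = 1.
  m_12 = 38*1 - 17 = 21, d_12 = (479 - 21^2)/38 = 38/38 = 1, a_12 = floor((21 + 21)/1) = 42.
  m_13 = 1*42 - 21 = 21, d_13 = (479 - 21^2)/1 = 38/1 = 38: (m_13, d_13) = (m_1, d_1) = (21, 38), so from here the quotients repeat a_1, ..., a_12; the period length is 12.
Hence the expansion of sqrt(479) is a_0 = 21 followed by the repeating block 1, 7, 1, 3, 2, 21, 2, 3, 1, 7, 1, 42 (period 12).

[21; (1, 7, 1, 3, 2, 21, 2, 3, 1, 7, 1, 42)]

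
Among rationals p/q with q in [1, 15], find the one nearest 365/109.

47/14

Expand x = 365/109 as a continued fraction with the Euclidean algorithm:
  365 = 3*109 + 38, so a_0 = 3.
  109 = 2*38 + 33, so a_1 = 2.
  38 = 1*33 + 5, so a_2 = 1.
  33 = 6*5 + 3, so a_3 = 6.
  5 = 1*3 + 2, so a_4 = 1.
  3 = 1*2 + 1, so a_5 = 1.
  2 = 2*1 + 0, so a_6 = 2.
so x = [3; 2, 1, 6, 1, 1, 2].
Convergents (p_i = a_i*p_{i-1} + p_{i-2}, q_i = a_i*q_{i-1} + q_{i-2} with p_{-2}=0, p_{-1}=1, q_{-2}=1, q_{-1}=0), until the denominator exceeds 15:
  i=0: a_0=3, p_0 = 3*1 + 0 = 3, q_0 = 3*0 + 1 = 1.
  i=1: a_1=2, p_1 = 2*3 + 1 = 7, q_1 = 2*1 + 0 = 2.
  i=2: a_2=1, p_2 = 1*7 + 3 = 10, q_2 = 1*2 + 1 = 3.
  i=3: a_3=6, p_3 = 6*10 + 7 = 67, q_3 = 6*3 + 2 = 20.
q_3 = 20 > 15, so the last convergent with denominator <= 15 is p_2/q_2 = 10/3.
The closest fraction with denominator <= 15 is either p_2/q_2 or the intermediate fraction (k*p_2 + p_1)/(k*q_2 + q_1) with the largest k >= 1 whose denominator stays <= 15; these approach x as k grows, and every other convergent or intermediate fraction in range is farther away.
Largest k: floor((15 - q_1)/q_2) = floor((15 - 2)/3) = 4.
That gives (4*10 + 7)/(4*3 + 2) = 47/14.
Compare the errors: |x - 10/3| = |365*3 - 10*109|/(109*3) = 5/327, and |x - 47/14| = |365*14 - 47*109|/(109*14) = 13/1526.
Cross-multiplying, 13*327 = 4251 < 7630 = 5*1526, so 13/1526 is smaller: the intermediate fraction 47/14 is closer to x than 10/3.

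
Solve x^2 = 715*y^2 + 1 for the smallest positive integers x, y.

(x, y) = (75646, 2829)

First expand sqrt(715) as a continued fraction. With x_i = (sqrt(715) + m_i)/d_i and (m_0, d_0) = (0, 1): a_0 = floor(sqrt(715)) = 26, since 26^2 = 676 <= 715 < 729 = 27^2.
Iterate m_{i+1} = d_i*a_i - m_i, d_{i+1} = (715 - m_{i+1}^2)/d_i, a_{i+1} = floor((a_0 + m_{i+1})/d_{i+1}):
  m_1 = 1*26 - 0 = 26, d_1 = (715 - 26^2)/1 = 39/1 = 39, a_1 = floor((26 + 26)/39) = 1.
  m_2 = 39*1 - 26 = 13, d_2 = (715 - 13^2)/39 = 546/39 = 14, a_2 = floor((26 + 13)/14) = 2.
  m_3 = 14*2 - 13 = 15, d_3 = (715 - 15^2)/14 = 490/14 = 35, a_3 = floor((26 + 15)/35) = 1.
  m_4 = 35*1 - 15 = 20, d_4 = (715 - 20^2)/35 = 315/35 = 9, a_4 = floor((26 + 20)/9) = 5.
  m_5 = 9*5 - 20 = 25, d_5 = (715 - 25^2)/9 = 90/9 = 10, a_5 = floor((26 + 25)/10) = 5.
  m_6 = 10*5 - 25 = 25, d_6 = (715 - 25^2)/10 = 90/10 = 9, a_6 = floor((26 + 25)/9) = 5.
  m_7 = 9*5 - 25 = 20, d_7 = (715 - 20^2)/9 = 315/9 = 35, a_7 = floor((26 + 20)/35) = 1.
  m_8 = 35*1 - 20 = 15, d_8 = (715 - 15^2)/35 = 490/35 = 14, a_8 = floor((26 + 15)/14) = 2.
  m_9 = 14*2 - 15 = 13, d_9 = (715 - 13^2)/14 = 546/14 = 39, a_9 = floor((26 + 13)/39) = 1.
  m_10 = 39*1 - 13 = 26, d_10 = (715 - 26^2)/39 = 39/39 = 1, a_10 = floor((26 + 26)/1) = 52.
  m_11 = 1*52 - 26 = 26, d_11 = (715 - 26^2)/1 = 39/1 = 39: (m_11, d_11) = (m_1, d_1) = (26, 39), so from here the quotients repeat a_1, ..., a_10; the period length is 10.
So sqrt(715) = [26; (1, 2, 1, 5, 5, 5, 1, 2, 1, 52)] with period length k = 10.
k is even, so the fundamental solution of x^2 - 715y^2 = 1 is (p_{k-1}, q_{k-1}) = (p_9, q_9); compute convergents through index 9.
Convergents (p_i = a_i*p_{i-1} + p_{i-2}, q_i = a_i*q_{i-1} + q_{i-2} with p_{-2}=0, p_{-1}=1, q_{-2}=1, q_{-1}=0):
  i=0: a_0=26, p_0 = 26*1 + 0 = 26, q_0 = 26*0 + 1 = 1.
  i=1: a_1=1, p_1 = 1*26 + 1 = 27, q_1 = 1*1 + 0 = 1.
  i=2: a_2=2, p_2 = 2*27 + 26 = 80, q_2 = 2*1 + 1 = 3.
  i=3: a_3=1, p_3 = 1*80 + 27 = 107, q_3 = 1*3 + 1 = 4.
  i=4: a_4=5, p_4 = 5*107 + 80 = 615, q_4 = 5*4 + 3 = 23.
  i=5: a_5=5, p_5 = 5*615 + 107 = 3182, q_5 = 5*23 + 4 = 119.
  i=6: a_6=5, p_6 = 5*3182 + 615 = 16525, q_6 = 5*119 + 23 = 618.
  i=7: a_7=1, p_7 = 1*16525 + 3182 = 19707, q_7 = 1*618 + 119 = 737.
  i=8: a_8=2, p_8 = 2*19707 + 16525 = 55939, q_8 = 2*737 + 618 = 2092.
  i=9: a_9=1, p_9 = 1*55939 + 19707 = 75646, q_9 = 1*2092 + 737 = 2829.
Check: 75646^2 - 715*2829^2 = 5722317316 - 5722317315 = 1, so (x, y) = (75646, 2829) solves the equation, and by the theorem it is the least positive solution.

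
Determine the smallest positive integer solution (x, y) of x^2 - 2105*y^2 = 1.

(x, y) = (16978089, 370052)

First expand sqrt(2105) as a continued fraction. With x_i = (sqrt(2105) + m_i)/d_i and (m_0, d_0) = (0, 1): a_0 = floor(sqrt(2105)) = 45, since 45^2 = 2025 <= 2105 < 2116 = 46^2.
Iterate m_{i+1} = d_i*a_i - m_i, d_{i+1} = (2105 - m_{i+1}^2)/d_i, a_{i+1} = floor((a_0 + m_{i+1})/d_{i+1}):
  m_1 = 1*45 - 0 = 45, d_1 = (2105 - 45^2)/1 = 80/1 = 80, a_1 = floor((45 + 45)/80) = 1.
  m_2 = 80*1 - 45 = 35, d_2 = (2105 - 35^2)/80 = 880/80 = 11, a_2 = floor((45 + 35)/11) = 7.
  m_3 = 11*7 - 35 = 42, d_3 = (2105 - 42^2)/11 = 341/11 = 31, a_3 = floor((45 + 42)/31) = 2.
  m_4 = 31*2 - 42 = 20, d_4 = (2105 - 20^2)/31 = 1705/31 = 55, a_4 = floor((45 + 20)/55) = 1.
  m_5 = 55*1 - 20 = 35, d_5 = (2105 - 35^2)/55 = 880/55 = 16, a_5 = floor((45 + 35)/16) = 5.
  m_6 = 16*5 - 35 = 45, d_6 = (2105 - 45^2)/16 = 80/16 = 5, a_6 = floor((45 + 45)/5) = 18.
  m_7 = 5*18 - 45 = 45, d_7 = (2105 - 45^2)/5 = 80/5 = 16, a_7 = floor((45 + 45)/16) = 5.
  m_8 = 16*5 - 45 = 35, d_8 = (2105 - 35^2)/16 = 880/16 = 55, a_8 = floor((45 + 35)/55) = 1.
  m_9 = 55*1 - 35 = 20, d_9 = (2105 - 20^2)/55 = 1705/55 = 31, a_9 = floor((45 + 20)/31) = 2.
  m_10 = 31*2 - 20 = 42, d_10 = (2105 - 42^2)/31 = 341/31 = 11, a_10 = floor((45 + 42)/11) = 7.
  m_11 = 11*7 - 42 = 35, d_11 = (2105 - 35^2)/11 = 880/11 = 80, a_11 = floor((45 + 35)/80) = 1.
  m_12 = 80*1 - 35 = 45, d_12 = (2105 - 45^2)/80 = 80/80 = 1, a_12 = floor((45 + 45)/1) = 90.
  m_13 = 1*90 - 45 = 45, d_13 = (2105 - 45^2)/1 = 80/1 = 80: (m_13, d_13) = (m_1, d_1) = (45, 80), so from here the quotients repeat a_1, ..., a_12; the period length is 12.
So sqrt(2105) = [45; (1, 7, 2, 1, 5, 18, 5, 1, 2, 7, 1, 90)] with period length k = 12.
k is even, so the fundamental solution of x^2 - 2105y^2 = 1 is (p_{k-1}, q_{k-1}) = (p_11, q_11); compute convergents through index 11.
Convergents (p_i = a_i*p_{i-1} + p_{i-2}, q_i = a_i*q_{i-1} + q_{i-2} with p_{-2}=0, p_{-1}=1, q_{-2}=1, q_{-1}=0):
  i=0: a_0=45, p_0 = 45*1 + 0 = 45, q_0 = 45*0 + 1 = 1.
  i=1: a_1=1, p_1 = 1*45 + 1 = 46, q_1 = 1*1 + 0 = 1.
  i=2: a_2=7, p_2 = 7*46 + 45 = 367, q_2 = 7*1 + 1 = 8.
  i=3: a_3=2, p_3 = 2*367 + 46 = 780, q_3 = 2*8 + 1 = 17.
  i=4: a_4=1, p_4 = 1*780 + 367 = 1147, q_4 = 1*17 + 8 = 25.
  i=5: a_5=5, p_5 = 5*1147 + 780 = 6515, q_5 = 5*25 + 17 = 142.
  i=6: a_6=18, p_6 = 18*6515 + 1147 = 118417, q_6 = 18*142 + 25 = 2581.
  i=7: a_7=5, p_7 = 5*118417 + 6515 = 598600, q_7 = 5*2581 + 142 = 13047.
  i=8: a_8=1, p_8 = 1*598600 + 118417 = 717017, q_8 = 1*13047 + 2581 = 15628.
  i=9: a_9=2, p_9 = 2*717017 + 598600 = 2032634, q_9 = 2*15628 + 13047 = 44303.
  i=10: a_10=7, p_10 = 7*2032634 + 717017 = 14945455, q_10 = 7*44303 + 15628 = 325749.
  i=11: a_11=1, p_11 = 1*14945455 + 2032634 = 16978089, q_11 = 1*325749 + 44303 = 370052.
Check: 16978089^2 - 2105*370052^2 = 288255506091921 - 288255506091920 = 1, so (x, y) = (16978089, 370052) solves the equation, and by the theorem it is the least positive solution.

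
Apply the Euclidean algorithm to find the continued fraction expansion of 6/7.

[0; 1, 6]

Run the Euclidean algorithm on 6 and 7; the successive quotients are the partial quotients a_0, a_1, ... (each step inverts the fractional part left over by the previous one):
  6 = 0*7 + 6, so a_0 = 0.
  7 = 1*6 + 1, so a_1 = 1.
  6 = 6*1 + 0, so a_2 = 6.
The remainder reaches 0 after 3 divisions, so the expansion has 3 partial quotients, read off in order.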